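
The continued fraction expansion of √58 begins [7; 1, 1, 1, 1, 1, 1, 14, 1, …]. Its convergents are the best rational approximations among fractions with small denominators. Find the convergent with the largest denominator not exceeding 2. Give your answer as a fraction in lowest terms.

List convergents until the denominator exceeds the bound:
a_0 = 7: 7/1  (≤ bound)
a_1 = 1: 8/1  (≤ bound)
a_2 = 1: 15/2  (≤ bound)
a_3 = 1: 23/3  (> 2, stop)

15/2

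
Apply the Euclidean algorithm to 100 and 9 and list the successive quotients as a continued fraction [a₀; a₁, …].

[11; 9]

100 = 11·9 + 1, so a_0 = 11
9 = 9·1 + 0, so a_1 = 9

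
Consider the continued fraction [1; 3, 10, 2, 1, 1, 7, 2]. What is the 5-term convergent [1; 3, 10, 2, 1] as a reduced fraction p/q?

127/96

Work from the innermost term outward:
Start with 1.
2 + 1/(1/1) = 2 + 1/1 = 3/1
10 + 1/(3/1) = 10 + 1/3 = 31/3
3 + 1/(31/3) = 3 + 3/31 = 96/31
1 + 1/(96/31) = 1 + 31/96 = 127/96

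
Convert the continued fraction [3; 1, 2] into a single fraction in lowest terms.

Starting at the tail and folding back:
Start with 2.
1 + 1/(2/1) = 1 + 1/2 = 3/2
3 + 1/(3/2) = 3 + 2/3 = 11/3

11/3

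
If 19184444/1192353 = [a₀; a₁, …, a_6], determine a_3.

14

19184444 = 16·1192353 + 106796, so a_0 = 16
1192353 = 11·106796 + 17597, so a_1 = 11
106796 = 6·17597 + 1214, so a_2 = 6
17597 = 14·1214 + 601, so a_3 = 14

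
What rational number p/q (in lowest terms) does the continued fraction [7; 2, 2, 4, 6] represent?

1015/137

Start with 6.
4 + 1/(6/1) = 4 + 1/6 = 25/6
2 + 1/(25/6) = 2 + 6/25 = 56/25
2 + 1/(56/25) = 2 + 25/56 = 137/56
7 + 1/(137/56) = 7 + 56/137 = 1015/137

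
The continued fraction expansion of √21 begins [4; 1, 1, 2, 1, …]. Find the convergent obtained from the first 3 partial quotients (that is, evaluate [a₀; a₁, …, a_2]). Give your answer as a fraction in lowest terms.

9/2

Collapse the nested fraction from the inside out:
Start with 1.
1 + 1/(1/1) = 1 + 1/1 = 2/1
4 + 1/(2/1) = 4 + 1/2 = 9/2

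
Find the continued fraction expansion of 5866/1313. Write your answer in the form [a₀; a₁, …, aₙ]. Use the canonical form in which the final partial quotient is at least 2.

Repeatedly divide and take the remainder:
5866 = 4·1313 + 614, so a_0 = 4
1313 = 2·614 + 85, so a_1 = 2
614 = 7·85 + 19, so a_2 = 7
85 = 4·19 + 9, so a_3 = 4
19 = 2·9 + 1, so a_4 = 2
9 = 9·1 + 0, so a_5 = 9

[4; 2, 7, 4, 2, 9]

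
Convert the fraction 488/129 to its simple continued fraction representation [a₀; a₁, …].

[3; 1, 3, 1, 1, 1, 1, 5]

⌊488/129⌋ = 3, remainder 101
⌊129/101⌋ = 1, remainder 28
⌊101/28⌋ = 3, remainder 17
⌊28/17⌋ = 1, remainder 11
⌊17/11⌋ = 1, remainder 6
⌊11/6⌋ = 1, remainder 5
⌊6/5⌋ = 1, remainder 1
⌊5/1⌋ = 5, remainder 0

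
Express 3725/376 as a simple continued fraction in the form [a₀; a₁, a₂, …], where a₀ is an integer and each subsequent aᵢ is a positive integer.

[9; 1, 9, 1, 2, 1, 8]

3725 = 9·376 + 341, so a_0 = 9
376 = 1·341 + 35, so a_1 = 1
341 = 9·35 + 26, so a_2 = 9
35 = 1·26 + 9, so a_3 = 1
26 = 2·9 + 8, so a_4 = 2
9 = 1·8 + 1, so a_5 = 1
8 = 8·1 + 0, so a_6 = 8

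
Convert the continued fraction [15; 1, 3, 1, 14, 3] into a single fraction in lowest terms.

Start with 3.
14 + 1/(3/1) = 14 + 1/3 = 43/3
1 + 1/(43/3) = 1 + 3/43 = 46/43
3 + 1/(46/43) = 3 + 43/46 = 181/46
1 + 1/(181/46) = 1 + 46/181 = 227/181
15 + 1/(227/181) = 15 + 181/227 = 3586/227

3586/227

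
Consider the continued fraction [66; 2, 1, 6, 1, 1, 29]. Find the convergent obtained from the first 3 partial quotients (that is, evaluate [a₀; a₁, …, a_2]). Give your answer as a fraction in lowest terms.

Starting at the tail and folding back:
Start with 1.
2 + 1/(1/1) = 2 + 1/1 = 3/1
66 + 1/(3/1) = 66 + 1/3 = 199/3

199/3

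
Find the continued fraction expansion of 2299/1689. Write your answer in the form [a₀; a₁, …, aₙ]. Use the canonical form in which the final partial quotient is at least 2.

2299 ÷ 1689 → quotient 1, remainder 610
1689 ÷ 610 → quotient 2, remainder 469
610 ÷ 469 → quotient 1, remainder 141
469 ÷ 141 → quotient 3, remainder 46
141 ÷ 46 → quotient 3, remainder 3
46 ÷ 3 → quotient 15, remainder 1
3 ÷ 1 → quotient 3, remainder 0

[1; 2, 1, 3, 3, 15, 3]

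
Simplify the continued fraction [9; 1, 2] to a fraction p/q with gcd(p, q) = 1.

29/3

a_0 = 9: 9/1
a_1 = 1: 10/1
a_2 = 2: 29/3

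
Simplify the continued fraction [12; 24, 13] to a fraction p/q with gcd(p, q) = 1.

Start with 13.
24 + 1/(13/1) = 24 + 1/13 = 313/13
12 + 1/(313/13) = 12 + 13/313 = 3769/313

3769/313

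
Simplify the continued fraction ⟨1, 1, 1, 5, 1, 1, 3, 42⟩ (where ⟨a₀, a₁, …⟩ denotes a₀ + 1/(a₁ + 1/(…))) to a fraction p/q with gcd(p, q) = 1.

5539/3594

Work from the innermost term outward:
Start with 42.
3 + 1/(42/1) = 3 + 1/42 = 127/42
1 + 1/(127/42) = 1 + 42/127 = 169/127
1 + 1/(169/127) = 1 + 127/169 = 296/169
5 + 1/(296/169) = 5 + 169/296 = 1649/296
1 + 1/(1649/296) = 1 + 296/1649 = 1945/1649
1 + 1/(1945/1649) = 1 + 1649/1945 = 3594/1945
1 + 1/(3594/1945) = 1 + 1945/3594 = 5539/3594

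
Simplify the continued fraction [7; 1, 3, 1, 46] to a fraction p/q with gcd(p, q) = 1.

1825/234

Start with 46.
1 + 1/(46/1) = 1 + 1/46 = 47/46
3 + 1/(47/46) = 3 + 46/47 = 187/47
1 + 1/(187/47) = 1 + 47/187 = 234/187
7 + 1/(234/187) = 7 + 187/234 = 1825/234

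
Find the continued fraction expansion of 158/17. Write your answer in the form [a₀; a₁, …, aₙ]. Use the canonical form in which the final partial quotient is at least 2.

Run the Euclidean algorithm, recording each quotient:
158 = 9·17 + 5, so a_0 = 9
17 = 3·5 + 2, so a_1 = 3
5 = 2·2 + 1, so a_2 = 2
2 = 2·1 + 0, so a_3 = 2

[9; 3, 2, 2]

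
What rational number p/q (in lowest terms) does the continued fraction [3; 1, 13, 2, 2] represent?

283/72

Use the convergent recurrence hₖ = aₖ·hₖ₋₁ + hₖ₋₂ (and likewise for the denominators kₖ):
a_0 = 3: 3/1
a_1 = 1: 4/1
a_2 = 13: 55/14
a_3 = 2: 114/29
a_4 = 2: 283/72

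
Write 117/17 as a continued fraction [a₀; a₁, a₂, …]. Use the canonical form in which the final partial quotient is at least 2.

[6; 1, 7, 2]

117 ÷ 17 → quotient 6, remainder 15
17 ÷ 15 → quotient 1, remainder 2
15 ÷ 2 → quotient 7, remainder 1
2 ÷ 1 → quotient 2, remainder 0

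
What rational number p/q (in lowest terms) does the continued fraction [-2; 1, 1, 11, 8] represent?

a_0 = -2: -2/1
a_1 = 1: -1/1
a_2 = 1: -3/2
a_3 = 11: -34/23
a_4 = 8: -275/186

-275/186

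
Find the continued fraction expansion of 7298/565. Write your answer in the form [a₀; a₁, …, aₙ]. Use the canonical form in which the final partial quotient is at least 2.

[12; 1, 11, 47]

⌊7298/565⌋ = 12, remainder 518
⌊565/518⌋ = 1, remainder 47
⌊518/47⌋ = 11, remainder 1
⌊47/1⌋ = 47, remainder 0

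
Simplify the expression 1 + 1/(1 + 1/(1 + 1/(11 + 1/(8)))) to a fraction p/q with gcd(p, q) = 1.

283/186

Starting at the tail and folding back:
Start with 8.
11 + 1/(8/1) = 11 + 1/8 = 89/8
1 + 1/(89/8) = 1 + 8/89 = 97/89
1 + 1/(97/89) = 1 + 89/97 = 186/97
1 + 1/(186/97) = 1 + 97/186 = 283/186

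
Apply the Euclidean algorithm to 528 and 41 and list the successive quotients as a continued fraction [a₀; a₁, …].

[12; 1, 7, 5]

Repeatedly divide and take the remainder:
528 = 12·41 + 36, so a_0 = 12
41 = 1·36 + 5, so a_1 = 1
36 = 7·5 + 1, so a_2 = 7
5 = 5·1 + 0, so a_3 = 5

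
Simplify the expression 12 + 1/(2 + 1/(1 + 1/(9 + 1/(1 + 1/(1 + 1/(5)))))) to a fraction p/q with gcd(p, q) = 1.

Build up convergents one term at a time:
a_0 = 12: 12/1
a_1 = 2: 25/2
a_2 = 1: 37/3
a_3 = 9: 358/29
a_4 = 1: 395/32
a_5 = 1: 753/61
a_6 = 5: 4160/337

4160/337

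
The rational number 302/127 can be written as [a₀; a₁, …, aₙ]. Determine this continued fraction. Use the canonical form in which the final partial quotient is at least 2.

Repeatedly divide and take the remainder:
⌊302/127⌋ = 2, remainder 48
⌊127/48⌋ = 2, remainder 31
⌊48/31⌋ = 1, remainder 17
⌊31/17⌋ = 1, remainder 14
⌊17/14⌋ = 1, remainder 3
⌊14/3⌋ = 4, remainder 2
⌊3/2⌋ = 1, remainder 1
⌊2/1⌋ = 2, remainder 0

[2; 2, 1, 1, 1, 4, 1, 2]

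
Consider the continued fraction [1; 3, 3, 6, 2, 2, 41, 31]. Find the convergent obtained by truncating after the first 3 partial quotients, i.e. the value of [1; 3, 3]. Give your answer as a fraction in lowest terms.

13/10

Collapse the nested fraction from the inside out:
Start with 3.
3 + 1/(3/1) = 3 + 1/3 = 10/3
1 + 1/(10/3) = 1 + 3/10 = 13/10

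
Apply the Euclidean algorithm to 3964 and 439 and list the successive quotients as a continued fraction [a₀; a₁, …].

[9; 33, 1, 3, 3]

Repeatedly divide and take the remainder:
⌊3964/439⌋ = 9, remainder 13
⌊439/13⌋ = 33, remainder 10
⌊13/10⌋ = 1, remainder 3
⌊10/3⌋ = 3, remainder 1
⌊3/1⌋ = 3, remainder 0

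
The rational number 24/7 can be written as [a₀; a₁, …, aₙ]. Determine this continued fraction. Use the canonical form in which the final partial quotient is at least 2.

[3; 2, 3]

24 = 3·7 + 3, so a_0 = 3
7 = 2·3 + 1, so a_1 = 2
3 = 3·1 + 0, so a_2 = 3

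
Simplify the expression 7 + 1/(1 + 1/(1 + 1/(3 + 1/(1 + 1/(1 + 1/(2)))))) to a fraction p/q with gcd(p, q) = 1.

310/41

Build up convergents one term at a time:
a_0 = 7: 7/1
a_1 = 1: 8/1
a_2 = 1: 15/2
a_3 = 3: 53/7
a_4 = 1: 68/9
a_5 = 1: 121/16
a_6 = 2: 310/41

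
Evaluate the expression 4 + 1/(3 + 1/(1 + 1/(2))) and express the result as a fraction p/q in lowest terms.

47/11

Use the convergent recurrence hₖ = aₖ·hₖ₋₁ + hₖ₋₂ (and likewise for the denominators kₖ):
a_0 = 4: 4/1
a_1 = 3: 13/3
a_2 = 1: 17/4
a_3 = 2: 47/11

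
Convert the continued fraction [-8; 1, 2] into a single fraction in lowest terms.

Build up convergents one term at a time:
a_0 = -8: -8/1
a_1 = 1: -7/1
a_2 = 2: -22/3

-22/3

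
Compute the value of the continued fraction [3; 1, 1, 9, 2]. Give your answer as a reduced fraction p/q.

141/40

Use the convergent recurrence hₖ = aₖ·hₖ₋₁ + hₖ₋₂ (and likewise for the denominators kₖ):
a_0 = 3: 3/1
a_1 = 1: 4/1
a_2 = 1: 7/2
a_3 = 9: 67/19
a_4 = 2: 141/40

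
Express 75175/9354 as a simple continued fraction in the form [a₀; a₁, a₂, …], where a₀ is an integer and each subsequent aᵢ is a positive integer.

75175 ÷ 9354 → quotient 8, remainder 343
9354 ÷ 343 → quotient 27, remainder 93
343 ÷ 93 → quotient 3, remainder 64
93 ÷ 64 → quotient 1, remainder 29
64 ÷ 29 → quotient 2, remainder 6
29 ÷ 6 → quotient 4, remainder 5
6 ÷ 5 → quotient 1, remainder 1
5 ÷ 1 → quotient 5, remainder 0

[8; 27, 3, 1, 2, 4, 1, 5]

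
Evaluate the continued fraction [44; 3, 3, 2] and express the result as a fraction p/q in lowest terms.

Start with 2.
3 + 1/(2/1) = 3 + 1/2 = 7/2
3 + 1/(7/2) = 3 + 2/7 = 23/7
44 + 1/(23/7) = 44 + 7/23 = 1019/23

1019/23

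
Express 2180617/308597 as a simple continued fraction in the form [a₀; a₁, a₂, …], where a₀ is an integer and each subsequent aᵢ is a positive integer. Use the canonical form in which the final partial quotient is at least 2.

Apply division with remainder until the remainder is 0:
2180617 = 7·308597 + 20438, so a_0 = 7
308597 = 15·20438 + 2027, so a_1 = 15
20438 = 10·2027 + 168, so a_2 = 10
2027 = 12·168 + 11, so a_3 = 12
168 = 15·11 + 3, so a_4 = 15
11 = 3·3 + 2, so a_5 = 3
3 = 1·2 + 1, so a_6 = 1
2 = 2·1 + 0, so a_7 = 2

[7; 15, 10, 12, 15, 3, 1, 2]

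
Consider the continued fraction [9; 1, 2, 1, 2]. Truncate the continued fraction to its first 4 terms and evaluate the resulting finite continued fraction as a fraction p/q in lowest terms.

Collapse the nested fraction from the inside out:
Start with 1.
2 + 1/(1/1) = 2 + 1/1 = 3/1
1 + 1/(3/1) = 1 + 1/3 = 4/3
9 + 1/(4/3) = 9 + 3/4 = 39/4

39/4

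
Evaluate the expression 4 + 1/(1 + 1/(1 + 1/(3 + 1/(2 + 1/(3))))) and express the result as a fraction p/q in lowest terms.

251/55

Start with 3.
2 + 1/(3/1) = 2 + 1/3 = 7/3
3 + 1/(7/3) = 3 + 3/7 = 24/7
1 + 1/(24/7) = 1 + 7/24 = 31/24
1 + 1/(31/24) = 1 + 24/31 = 55/31
4 + 1/(55/31) = 4 + 31/55 = 251/55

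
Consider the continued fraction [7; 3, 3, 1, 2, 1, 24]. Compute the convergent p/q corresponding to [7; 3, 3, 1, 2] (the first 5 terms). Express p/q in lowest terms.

Start with 2.
1 + 1/(2/1) = 1 + 1/2 = 3/2
3 + 1/(3/2) = 3 + 2/3 = 11/3
3 + 1/(11/3) = 3 + 3/11 = 36/11
7 + 1/(36/11) = 7 + 11/36 = 263/36

263/36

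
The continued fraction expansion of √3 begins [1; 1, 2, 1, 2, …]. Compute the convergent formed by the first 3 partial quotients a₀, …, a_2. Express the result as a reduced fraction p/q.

Start with 2.
1 + 1/(2/1) = 1 + 1/2 = 3/2
1 + 1/(3/2) = 1 + 2/3 = 5/3

5/3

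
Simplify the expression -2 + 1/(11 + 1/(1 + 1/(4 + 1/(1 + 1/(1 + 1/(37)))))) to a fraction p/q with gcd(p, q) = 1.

Start with 37.
1 + 1/(37/1) = 1 + 1/37 = 38/37
1 + 1/(38/37) = 1 + 37/38 = 75/38
4 + 1/(75/38) = 4 + 38/75 = 338/75
1 + 1/(338/75) = 1 + 75/338 = 413/338
11 + 1/(413/338) = 11 + 338/413 = 4881/413
-2 + 1/(4881/413) = -2 + 413/4881 = -9349/4881

-9349/4881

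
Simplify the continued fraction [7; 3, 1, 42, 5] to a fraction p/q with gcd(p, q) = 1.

6229/859

Start with 5.
42 + 1/(5/1) = 42 + 1/5 = 211/5
1 + 1/(211/5) = 1 + 5/211 = 216/211
3 + 1/(216/211) = 3 + 211/216 = 859/216
7 + 1/(859/216) = 7 + 216/859 = 6229/859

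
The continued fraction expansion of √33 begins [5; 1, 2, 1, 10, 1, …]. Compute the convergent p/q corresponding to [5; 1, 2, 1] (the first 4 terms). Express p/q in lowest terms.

23/4

Use the convergent recurrence hₖ = aₖ·hₖ₋₁ + hₖ₋₂ (and likewise for the denominators kₖ):
a_0 = 5: 5/1
a_1 = 1: 6/1
a_2 = 2: 17/3
a_3 = 1: 23/4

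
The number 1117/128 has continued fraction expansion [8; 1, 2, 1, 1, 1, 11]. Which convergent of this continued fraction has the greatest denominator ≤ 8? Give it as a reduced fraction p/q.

a_0 = 8: 8/1  (≤ bound)
a_1 = 1: 9/1  (≤ bound)
a_2 = 2: 26/3  (≤ bound)
a_3 = 1: 35/4  (≤ bound)
a_4 = 1: 61/7  (≤ bound)
a_5 = 1: 96/11  (> 8, stop)

61/7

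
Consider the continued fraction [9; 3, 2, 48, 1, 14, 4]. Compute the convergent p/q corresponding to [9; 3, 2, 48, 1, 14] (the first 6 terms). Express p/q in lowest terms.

Use the convergent recurrence hₖ = aₖ·hₖ₋₁ + hₖ₋₂ (and likewise for the denominators kₖ):
a_0 = 9: 9/1
a_1 = 3: 28/3
a_2 = 2: 65/7
a_3 = 48: 3148/339
a_4 = 1: 3213/346
a_5 = 14: 48130/5183

48130/5183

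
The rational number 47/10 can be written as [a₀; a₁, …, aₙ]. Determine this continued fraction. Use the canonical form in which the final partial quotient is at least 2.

⌊47/10⌋ = 4, remainder 7
⌊10/7⌋ = 1, remainder 3
⌊7/3⌋ = 2, remainder 1
⌊3/1⌋ = 3, remainder 0

[4; 1, 2, 3]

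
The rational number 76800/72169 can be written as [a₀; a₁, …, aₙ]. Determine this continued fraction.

76800 ÷ 72169 → quotient 1, remainder 4631
72169 ÷ 4631 → quotient 15, remainder 2704
4631 ÷ 2704 → quotient 1, remainder 1927
2704 ÷ 1927 → quotient 1, remainder 777
1927 ÷ 777 → quotient 2, remainder 373
777 ÷ 373 → quotient 2, remainder 31
373 ÷ 31 → quotient 12, remainder 1
31 ÷ 1 → quotient 31, remainder 0

[1; 15, 1, 1, 2, 2, 12, 31]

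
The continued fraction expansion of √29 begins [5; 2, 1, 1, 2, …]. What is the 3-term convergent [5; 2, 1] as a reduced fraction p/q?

16/3

Work from the innermost term outward:
Start with 1.
2 + 1/(1/1) = 2 + 1/1 = 3/1
5 + 1/(3/1) = 5 + 1/3 = 16/3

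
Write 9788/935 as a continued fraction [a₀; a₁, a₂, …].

Repeatedly divide and take the remainder:
9788 ÷ 935 → quotient 10, remainder 438
935 ÷ 438 → quotient 2, remainder 59
438 ÷ 59 → quotient 7, remainder 25
59 ÷ 25 → quotient 2, remainder 9
25 ÷ 9 → quotient 2, remainder 7
9 ÷ 7 → quotient 1, remainder 2
7 ÷ 2 → quotient 3, remainder 1
2 ÷ 1 → quotient 2, remainder 0

[10; 2, 7, 2, 2, 1, 3, 2]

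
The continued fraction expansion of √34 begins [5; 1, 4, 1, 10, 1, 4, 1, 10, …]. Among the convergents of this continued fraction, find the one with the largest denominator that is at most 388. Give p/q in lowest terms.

List convergents until the denominator exceeds the bound:
a_0 = 5: 5/1  (≤ bound)
a_1 = 1: 6/1  (≤ bound)
a_2 = 4: 29/5  (≤ bound)
a_3 = 1: 35/6  (≤ bound)
a_4 = 10: 379/65  (≤ bound)
a_5 = 1: 414/71  (≤ bound)
a_6 = 4: 2035/349  (≤ bound)
a_7 = 1: 2449/420  (> 388, stop)

2035/349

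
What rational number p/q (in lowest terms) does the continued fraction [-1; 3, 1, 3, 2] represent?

Work from the innermost term outward:
Start with 2.
3 + 1/(2/1) = 3 + 1/2 = 7/2
1 + 1/(7/2) = 1 + 2/7 = 9/7
3 + 1/(9/7) = 3 + 7/9 = 34/9
-1 + 1/(34/9) = -1 + 9/34 = -25/34

-25/34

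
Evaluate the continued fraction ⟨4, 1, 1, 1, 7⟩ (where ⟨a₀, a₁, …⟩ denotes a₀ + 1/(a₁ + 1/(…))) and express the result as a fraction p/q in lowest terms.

Start with 7.
1 + 1/(7/1) = 1 + 1/7 = 8/7
1 + 1/(8/7) = 1 + 7/8 = 15/8
1 + 1/(15/8) = 1 + 8/15 = 23/15
4 + 1/(23/15) = 4 + 15/23 = 107/23

107/23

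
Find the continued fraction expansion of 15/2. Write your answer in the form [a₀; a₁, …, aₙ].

[7; 2]

Apply division with remainder until the remainder is 0:
15 = 7·2 + 1, so a_0 = 7
2 = 2·1 + 0, so a_1 = 2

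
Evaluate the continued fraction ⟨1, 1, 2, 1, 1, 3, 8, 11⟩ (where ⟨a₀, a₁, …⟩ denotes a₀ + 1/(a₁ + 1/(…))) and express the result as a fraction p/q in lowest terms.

a_0 = 1: 1/1
a_1 = 1: 2/1
a_2 = 2: 5/3
a_3 = 1: 7/4
a_4 = 1: 12/7
a_5 = 3: 43/25
a_6 = 8: 356/207
a_7 = 11: 3959/2302

3959/2302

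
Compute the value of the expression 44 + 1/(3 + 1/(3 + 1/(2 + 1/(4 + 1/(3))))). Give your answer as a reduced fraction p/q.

14576/329

Work from the innermost term outward:
Start with 3.
4 + 1/(3/1) = 4 + 1/3 = 13/3
2 + 1/(13/3) = 2 + 3/13 = 29/13
3 + 1/(29/13) = 3 + 13/29 = 100/29
3 + 1/(100/29) = 3 + 29/100 = 329/100
44 + 1/(329/100) = 44 + 100/329 = 14576/329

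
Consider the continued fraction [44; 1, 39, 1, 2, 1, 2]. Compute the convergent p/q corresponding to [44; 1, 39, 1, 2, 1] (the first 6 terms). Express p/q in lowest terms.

7331/163

Collapse the nested fraction from the inside out:
Start with 1.
2 + 1/(1/1) = 2 + 1/1 = 3/1
1 + 1/(3/1) = 1 + 1/3 = 4/3
39 + 1/(4/3) = 39 + 3/4 = 159/4
1 + 1/(159/4) = 1 + 4/159 = 163/159
44 + 1/(163/159) = 44 + 159/163 = 7331/163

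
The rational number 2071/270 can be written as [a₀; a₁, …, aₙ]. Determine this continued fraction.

Run the Euclidean algorithm, recording each quotient:
2071 = 7·270 + 181, so a_0 = 7
270 = 1·181 + 89, so a_1 = 1
181 = 2·89 + 3, so a_2 = 2
89 = 29·3 + 2, so a_3 = 29
3 = 1·2 + 1, so a_4 = 1
2 = 2·1 + 0, so a_5 = 2

[7; 1, 2, 29, 1, 2]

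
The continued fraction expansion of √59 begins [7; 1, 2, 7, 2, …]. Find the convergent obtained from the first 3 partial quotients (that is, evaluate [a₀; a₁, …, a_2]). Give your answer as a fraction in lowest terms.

23/3

Start with 2.
1 + 1/(2/1) = 1 + 1/2 = 3/2
7 + 1/(3/2) = 7 + 2/3 = 23/3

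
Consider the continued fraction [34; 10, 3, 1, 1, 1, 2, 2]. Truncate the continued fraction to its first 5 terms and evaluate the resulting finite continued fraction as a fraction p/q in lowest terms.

2455/72

Starting at the tail and folding back:
Start with 1.
1 + 1/(1/1) = 1 + 1/1 = 2/1
3 + 1/(2/1) = 3 + 1/2 = 7/2
10 + 1/(7/2) = 10 + 2/7 = 72/7
34 + 1/(72/7) = 34 + 7/72 = 2455/72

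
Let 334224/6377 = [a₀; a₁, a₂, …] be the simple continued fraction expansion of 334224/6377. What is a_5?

2

334224 ÷ 6377 → quotient 52, remainder 2620
6377 ÷ 2620 → quotient 2, remainder 1137
2620 ÷ 1137 → quotient 2, remainder 346
1137 ÷ 346 → quotient 3, remainder 99
346 ÷ 99 → quotient 3, remainder 49
99 ÷ 49 → quotient 2, remainder 1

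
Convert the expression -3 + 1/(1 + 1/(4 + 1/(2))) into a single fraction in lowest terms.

Start with 2.
4 + 1/(2/1) = 4 + 1/2 = 9/2
1 + 1/(9/2) = 1 + 2/9 = 11/9
-3 + 1/(11/9) = -3 + 9/11 = -24/11

-24/11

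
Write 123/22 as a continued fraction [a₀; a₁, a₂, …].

Run the Euclidean algorithm, recording each quotient:
⌊123/22⌋ = 5, remainder 13
⌊22/13⌋ = 1, remainder 9
⌊13/9⌋ = 1, remainder 4
⌊9/4⌋ = 2, remainder 1
⌊4/1⌋ = 4, remainder 0

[5; 1, 1, 2, 4]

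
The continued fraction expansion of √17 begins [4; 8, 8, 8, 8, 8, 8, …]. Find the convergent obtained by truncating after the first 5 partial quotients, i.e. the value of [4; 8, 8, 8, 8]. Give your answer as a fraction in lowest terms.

Use the convergent recurrence hₖ = aₖ·hₖ₋₁ + hₖ₋₂ (and likewise for the denominators kₖ):
a_0 = 4: 4/1
a_1 = 8: 33/8
a_2 = 8: 268/65
a_3 = 8: 2177/528
a_4 = 8: 17684/4289

17684/4289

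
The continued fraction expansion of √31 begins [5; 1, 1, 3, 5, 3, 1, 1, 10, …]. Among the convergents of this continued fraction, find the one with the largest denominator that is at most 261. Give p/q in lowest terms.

863/155

a_0 = 5: 5/1  (≤ bound)
a_1 = 1: 6/1  (≤ bound)
a_2 = 1: 11/2  (≤ bound)
a_3 = 3: 39/7  (≤ bound)
a_4 = 5: 206/37  (≤ bound)
a_5 = 3: 657/118  (≤ bound)
a_6 = 1: 863/155  (≤ bound)
a_7 = 1: 1520/273  (> 261, stop)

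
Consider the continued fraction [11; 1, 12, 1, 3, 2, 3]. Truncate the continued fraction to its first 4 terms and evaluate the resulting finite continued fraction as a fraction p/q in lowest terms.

Collapse the nested fraction from the inside out:
Start with 1.
12 + 1/(1/1) = 12 + 1/1 = 13/1
1 + 1/(13/1) = 1 + 1/13 = 14/13
11 + 1/(14/13) = 11 + 13/14 = 167/14

167/14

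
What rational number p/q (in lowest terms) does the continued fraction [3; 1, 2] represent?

Start with 2.
1 + 1/(2/1) = 1 + 1/2 = 3/2
3 + 1/(3/2) = 3 + 2/3 = 11/3

11/3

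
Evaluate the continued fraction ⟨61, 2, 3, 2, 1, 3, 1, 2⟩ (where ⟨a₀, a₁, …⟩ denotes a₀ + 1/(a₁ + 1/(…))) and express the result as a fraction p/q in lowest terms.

18492/301

a_0 = 61: 61/1
a_1 = 2: 123/2
a_2 = 3: 430/7
a_3 = 2: 983/16
a_4 = 1: 1413/23
a_5 = 3: 5222/85
a_6 = 1: 6635/108
a_7 = 2: 18492/301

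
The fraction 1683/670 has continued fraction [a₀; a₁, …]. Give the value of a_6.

2

Apply division with remainder until the remainder is 0:
1683 = 2·670 + 343, so a_0 = 2
670 = 1·343 + 327, so a_1 = 1
343 = 1·327 + 16, so a_2 = 1
327 = 20·16 + 7, so a_3 = 20
16 = 2·7 + 2, so a_4 = 2
7 = 3·2 + 1, so a_5 = 3
2 = 2·1 + 0, so a_6 = 2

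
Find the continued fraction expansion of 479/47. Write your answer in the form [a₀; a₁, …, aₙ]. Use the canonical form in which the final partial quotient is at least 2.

Repeatedly divide and take the remainder:
479 = 10·47 + 9, so a_0 = 10
47 = 5·9 + 2, so a_1 = 5
9 = 4·2 + 1, so a_2 = 4
2 = 2·1 + 0, so a_3 = 2

[10; 5, 4, 2]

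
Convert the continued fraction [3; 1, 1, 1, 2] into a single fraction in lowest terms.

29/8

Start with 2.
1 + 1/(2/1) = 1 + 1/2 = 3/2
1 + 1/(3/2) = 1 + 2/3 = 5/3
1 + 1/(5/3) = 1 + 3/5 = 8/5
3 + 1/(8/5) = 3 + 5/8 = 29/8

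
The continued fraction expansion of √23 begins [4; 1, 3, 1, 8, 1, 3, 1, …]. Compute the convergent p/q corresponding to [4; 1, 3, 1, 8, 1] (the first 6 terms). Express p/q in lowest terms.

235/49

Compute successive convergents:
a_0 = 4: 4/1
a_1 = 1: 5/1
a_2 = 3: 19/4
a_3 = 1: 24/5
a_4 = 8: 211/44
a_5 = 1: 235/49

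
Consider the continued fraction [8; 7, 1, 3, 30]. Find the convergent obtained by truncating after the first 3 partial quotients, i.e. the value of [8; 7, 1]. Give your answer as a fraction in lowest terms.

65/8

Build up convergents one term at a time:
a_0 = 8: 8/1
a_1 = 7: 57/7
a_2 = 1: 65/8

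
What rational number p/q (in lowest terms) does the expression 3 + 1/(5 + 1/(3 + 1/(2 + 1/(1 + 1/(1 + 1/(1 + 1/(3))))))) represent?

Start with 3.
1 + 1/(3/1) = 1 + 1/3 = 4/3
1 + 1/(4/3) = 1 + 3/4 = 7/4
1 + 1/(7/4) = 1 + 4/7 = 11/7
2 + 1/(11/7) = 2 + 7/11 = 29/11
3 + 1/(29/11) = 3 + 11/29 = 98/29
5 + 1/(98/29) = 5 + 29/98 = 519/98
3 + 1/(519/98) = 3 + 98/519 = 1655/519

1655/519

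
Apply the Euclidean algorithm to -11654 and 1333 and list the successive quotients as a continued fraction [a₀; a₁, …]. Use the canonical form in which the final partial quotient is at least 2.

-11654 ÷ 1333 → quotient -9, remainder 343
1333 ÷ 343 → quotient 3, remainder 304
343 ÷ 304 → quotient 1, remainder 39
304 ÷ 39 → quotient 7, remainder 31
39 ÷ 31 → quotient 1, remainder 8
31 ÷ 8 → quotient 3, remainder 7
8 ÷ 7 → quotient 1, remainder 1
7 ÷ 1 → quotient 7, remainder 0

[-9; 3, 1, 7, 1, 3, 1, 7]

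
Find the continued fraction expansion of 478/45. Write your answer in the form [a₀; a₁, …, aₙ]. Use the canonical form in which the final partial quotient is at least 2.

[10; 1, 1, 1, 1, 1, 5]

478 = 10·45 + 28, so a_0 = 10
45 = 1·28 + 17, so a_1 = 1
28 = 1·17 + 11, so a_2 = 1
17 = 1·11 + 6, so a_3 = 1
11 = 1·6 + 5, so a_4 = 1
6 = 1·5 + 1, so a_5 = 1
5 = 5·1 + 0, so a_6 = 5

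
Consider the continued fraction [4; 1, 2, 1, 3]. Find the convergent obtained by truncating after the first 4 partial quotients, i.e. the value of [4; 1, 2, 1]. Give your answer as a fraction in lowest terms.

a_0 = 4: 4/1
a_1 = 1: 5/1
a_2 = 2: 14/3
a_3 = 1: 19/4

19/4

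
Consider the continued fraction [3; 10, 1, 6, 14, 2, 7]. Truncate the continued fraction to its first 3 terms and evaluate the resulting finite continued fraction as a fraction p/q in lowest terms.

34/11

Start with 1.
10 + 1/(1/1) = 10 + 1/1 = 11/1
3 + 1/(11/1) = 3 + 1/11 = 34/11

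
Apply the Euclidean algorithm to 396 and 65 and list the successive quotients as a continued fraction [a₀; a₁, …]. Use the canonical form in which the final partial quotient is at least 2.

⌊396/65⌋ = 6, remainder 6
⌊65/6⌋ = 10, remainder 5
⌊6/5⌋ = 1, remainder 1
⌊5/1⌋ = 5, remainder 0

[6; 10, 1, 5]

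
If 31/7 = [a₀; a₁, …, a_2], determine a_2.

31 = 4·7 + 3, so a_0 = 4
7 = 2·3 + 1, so a_1 = 2
3 = 3·1 + 0, so a_2 = 3

3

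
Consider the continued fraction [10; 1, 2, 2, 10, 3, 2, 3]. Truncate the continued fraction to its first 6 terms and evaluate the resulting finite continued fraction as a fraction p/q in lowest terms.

2421/226

Start with 3.
10 + 1/(3/1) = 10 + 1/3 = 31/3
2 + 1/(31/3) = 2 + 3/31 = 65/31
2 + 1/(65/31) = 2 + 31/65 = 161/65
1 + 1/(161/65) = 1 + 65/161 = 226/161
10 + 1/(226/161) = 10 + 161/226 = 2421/226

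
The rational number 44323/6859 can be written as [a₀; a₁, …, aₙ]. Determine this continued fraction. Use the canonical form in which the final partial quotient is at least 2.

[6; 2, 6, 12, 8, 1, 1, 2]

Repeatedly divide and take the remainder:
⌊44323/6859⌋ = 6, remainder 3169
⌊6859/3169⌋ = 2, remainder 521
⌊3169/521⌋ = 6, remainder 43
⌊521/43⌋ = 12, remainder 5
⌊43/5⌋ = 8, remainder 3
⌊5/3⌋ = 1, remainder 2
⌊3/2⌋ = 1, remainder 1
⌊2/1⌋ = 2, remainder 0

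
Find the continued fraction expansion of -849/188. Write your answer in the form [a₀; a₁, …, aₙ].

-849 ÷ 188 → quotient -5, remainder 91
188 ÷ 91 → quotient 2, remainder 6
91 ÷ 6 → quotient 15, remainder 1
6 ÷ 1 → quotient 6, remainder 0

[-5; 2, 15, 6]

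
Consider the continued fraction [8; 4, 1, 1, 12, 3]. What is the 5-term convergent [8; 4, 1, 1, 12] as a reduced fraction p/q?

929/113

Use the convergent recurrence hₖ = aₖ·hₖ₋₁ + hₖ₋₂ (and likewise for the denominators kₖ):
a_0 = 8: 8/1
a_1 = 4: 33/4
a_2 = 1: 41/5
a_3 = 1: 74/9
a_4 = 12: 929/113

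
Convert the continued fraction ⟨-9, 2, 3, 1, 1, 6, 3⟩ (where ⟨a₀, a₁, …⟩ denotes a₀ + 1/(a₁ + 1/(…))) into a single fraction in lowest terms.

Build up convergents one term at a time:
a_0 = -9: -9/1
a_1 = 2: -17/2
a_2 = 3: -60/7
a_3 = 1: -77/9
a_4 = 1: -137/16
a_5 = 6: -899/105
a_6 = 3: -2834/331

-2834/331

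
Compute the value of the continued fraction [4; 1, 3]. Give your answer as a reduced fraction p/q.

a_0 = 4: 4/1
a_1 = 1: 5/1
a_2 = 3: 19/4

19/4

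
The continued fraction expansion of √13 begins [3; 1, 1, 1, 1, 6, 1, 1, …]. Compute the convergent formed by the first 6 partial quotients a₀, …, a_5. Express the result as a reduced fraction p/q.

Build up convergents one term at a time:
a_0 = 3: 3/1
a_1 = 1: 4/1
a_2 = 1: 7/2
a_3 = 1: 11/3
a_4 = 1: 18/5
a_5 = 6: 119/33

119/33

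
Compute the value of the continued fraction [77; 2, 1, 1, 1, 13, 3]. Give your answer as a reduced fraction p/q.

25921/335

Collapse the nested fraction from the inside out:
Start with 3.
13 + 1/(3/1) = 13 + 1/3 = 40/3
1 + 1/(40/3) = 1 + 3/40 = 43/40
1 + 1/(43/40) = 1 + 40/43 = 83/43
1 + 1/(83/43) = 1 + 43/83 = 126/83
2 + 1/(126/83) = 2 + 83/126 = 335/126
77 + 1/(335/126) = 77 + 126/335 = 25921/335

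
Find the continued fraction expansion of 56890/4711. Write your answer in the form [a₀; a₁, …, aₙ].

[12; 13, 6, 3, 1, 1, 3, 2]

⌊56890/4711⌋ = 12, remainder 358
⌊4711/358⌋ = 13, remainder 57
⌊358/57⌋ = 6, remainder 16
⌊57/16⌋ = 3, remainder 9
⌊16/9⌋ = 1, remainder 7
⌊9/7⌋ = 1, remainder 2
⌊7/2⌋ = 3, remainder 1
⌊2/1⌋ = 2, remainder 0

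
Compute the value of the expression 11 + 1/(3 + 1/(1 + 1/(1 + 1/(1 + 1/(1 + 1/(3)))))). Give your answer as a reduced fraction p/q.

733/65

Work from the innermost term outward:
Start with 3.
1 + 1/(3/1) = 1 + 1/3 = 4/3
1 + 1/(4/3) = 1 + 3/4 = 7/4
1 + 1/(7/4) = 1 + 4/7 = 11/7
1 + 1/(11/7) = 1 + 7/11 = 18/11
3 + 1/(18/11) = 3 + 11/18 = 65/18
11 + 1/(65/18) = 11 + 18/65 = 733/65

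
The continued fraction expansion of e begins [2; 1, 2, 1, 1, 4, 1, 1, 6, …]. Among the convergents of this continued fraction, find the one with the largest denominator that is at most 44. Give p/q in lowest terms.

a_0 = 2: 2/1  (≤ bound)
a_1 = 1: 3/1  (≤ bound)
a_2 = 2: 8/3  (≤ bound)
a_3 = 1: 11/4  (≤ bound)
a_4 = 1: 19/7  (≤ bound)
a_5 = 4: 87/32  (≤ bound)
a_6 = 1: 106/39  (≤ bound)
a_7 = 1: 193/71  (> 44, stop)

106/39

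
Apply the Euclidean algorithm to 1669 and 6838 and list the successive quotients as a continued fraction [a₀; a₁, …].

Apply division with remainder until the remainder is 0:
⌊1669/6838⌋ = 0, remainder 1669
⌊6838/1669⌋ = 4, remainder 162
⌊1669/162⌋ = 10, remainder 49
⌊162/49⌋ = 3, remainder 15
⌊49/15⌋ = 3, remainder 4
⌊15/4⌋ = 3, remainder 3
⌊4/3⌋ = 1, remainder 1
⌊3/1⌋ = 3, remainder 0

[0; 4, 10, 3, 3, 3, 1, 3]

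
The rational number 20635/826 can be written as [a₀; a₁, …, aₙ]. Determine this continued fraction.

⌊20635/826⌋ = 24, remainder 811
⌊826/811⌋ = 1, remainder 15
⌊811/15⌋ = 54, remainder 1
⌊15/1⌋ = 15, remainder 0

[24; 1, 54, 15]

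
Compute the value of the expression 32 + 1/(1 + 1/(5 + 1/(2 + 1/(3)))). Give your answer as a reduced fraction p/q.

1478/45

Start with 3.
2 + 1/(3/1) = 2 + 1/3 = 7/3
5 + 1/(7/3) = 5 + 3/7 = 38/7
1 + 1/(38/7) = 1 + 7/38 = 45/38
32 + 1/(45/38) = 32 + 38/45 = 1478/45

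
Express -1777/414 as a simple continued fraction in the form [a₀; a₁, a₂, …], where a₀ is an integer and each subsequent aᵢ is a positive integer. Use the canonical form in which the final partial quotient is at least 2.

Run the Euclidean algorithm, recording each quotient:
-1777 ÷ 414 → quotient -5, remainder 293
414 ÷ 293 → quotient 1, remainder 121
293 ÷ 121 → quotient 2, remainder 51
121 ÷ 51 → quotient 2, remainder 19
51 ÷ 19 → quotient 2, remainder 13
19 ÷ 13 → quotient 1, remainder 6
13 ÷ 6 → quotient 2, remainder 1
6 ÷ 1 → quotient 6, remainder 0

[-5; 1, 2, 2, 2, 1, 2, 6]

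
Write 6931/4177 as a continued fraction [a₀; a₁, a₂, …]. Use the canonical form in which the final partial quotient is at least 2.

[1; 1, 1, 1, 14, 2, 7, 6]

Apply division with remainder until the remainder is 0:
6931 = 1·4177 + 2754, so a_0 = 1
4177 = 1·2754 + 1423, so a_1 = 1
2754 = 1·1423 + 1331, so a_2 = 1
1423 = 1·1331 + 92, so a_3 = 1
1331 = 14·92 + 43, so a_4 = 14
92 = 2·43 + 6, so a_5 = 2
43 = 7·6 + 1, so a_6 = 7
6 = 6·1 + 0, so a_7 = 6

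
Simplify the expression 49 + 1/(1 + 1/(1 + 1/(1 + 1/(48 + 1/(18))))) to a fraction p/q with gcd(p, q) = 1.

Start with 18.
48 + 1/(18/1) = 48 + 1/18 = 865/18
1 + 1/(865/18) = 1 + 18/865 = 883/865
1 + 1/(883/865) = 1 + 865/883 = 1748/883
1 + 1/(1748/883) = 1 + 883/1748 = 2631/1748
49 + 1/(2631/1748) = 49 + 1748/2631 = 130667/2631

130667/2631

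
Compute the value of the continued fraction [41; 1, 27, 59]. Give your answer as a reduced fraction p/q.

69367/1653

a_0 = 41: 41/1
a_1 = 1: 42/1
a_2 = 27: 1175/28
a_3 = 59: 69367/1653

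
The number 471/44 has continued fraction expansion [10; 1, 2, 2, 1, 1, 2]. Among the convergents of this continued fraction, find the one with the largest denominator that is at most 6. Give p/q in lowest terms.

32/3

List convergents until the denominator exceeds the bound:
a_0 = 10: 10/1  (≤ bound)
a_1 = 1: 11/1  (≤ bound)
a_2 = 2: 32/3  (≤ bound)
a_3 = 2: 75/7  (> 6, stop)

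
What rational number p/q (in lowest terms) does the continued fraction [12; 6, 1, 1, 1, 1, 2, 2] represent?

Use the convergent recurrence hₖ = aₖ·hₖ₋₁ + hₖ₋₂ (and likewise for the denominators kₖ):
a_0 = 12: 12/1
a_1 = 6: 73/6
a_2 = 1: 85/7
a_3 = 1: 158/13
a_4 = 1: 243/20
a_5 = 1: 401/33
a_6 = 2: 1045/86
a_7 = 2: 2491/205

2491/205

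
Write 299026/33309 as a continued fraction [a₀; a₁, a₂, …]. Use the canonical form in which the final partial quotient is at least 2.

Apply division with remainder until the remainder is 0:
299026 = 8·33309 + 32554, so a_0 = 8
33309 = 1·32554 + 755, so a_1 = 1
32554 = 43·755 + 89, so a_2 = 43
755 = 8·89 + 43, so a_3 = 8
89 = 2·43 + 3, so a_4 = 2
43 = 14·3 + 1, so a_5 = 14
3 = 3·1 + 0, so a_6 = 3

[8; 1, 43, 8, 2, 14, 3]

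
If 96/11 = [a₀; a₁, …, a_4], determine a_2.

2

96 = 8·11 + 8, so a_0 = 8
11 = 1·8 + 3, so a_1 = 1
8 = 2·3 + 2, so a_2 = 2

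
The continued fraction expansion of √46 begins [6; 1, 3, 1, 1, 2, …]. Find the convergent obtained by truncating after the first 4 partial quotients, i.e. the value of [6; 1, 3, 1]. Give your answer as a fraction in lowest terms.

34/5

Use the convergent recurrence hₖ = aₖ·hₖ₋₁ + hₖ₋₂ (and likewise for the denominators kₖ):
a_0 = 6: 6/1
a_1 = 1: 7/1
a_2 = 3: 27/4
a_3 = 1: 34/5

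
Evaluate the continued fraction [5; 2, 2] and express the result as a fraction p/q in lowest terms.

Collapse the nested fraction from the inside out:
Start with 2.
2 + 1/(2/1) = 2 + 1/2 = 5/2
5 + 1/(5/2) = 5 + 2/5 = 27/5

27/5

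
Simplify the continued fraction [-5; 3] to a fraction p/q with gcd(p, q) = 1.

-14/3

Starting at the tail and folding back:
Start with 3.
-5 + 1/(3/1) = -5 + 1/3 = -14/3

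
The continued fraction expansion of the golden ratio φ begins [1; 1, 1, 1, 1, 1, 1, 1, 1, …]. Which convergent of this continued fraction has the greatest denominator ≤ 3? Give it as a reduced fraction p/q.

a_0 = 1: 1/1  (≤ bound)
a_1 = 1: 2/1  (≤ bound)
a_2 = 1: 3/2  (≤ bound)
a_3 = 1: 5/3  (≤ bound)
a_4 = 1: 8/5  (> 3, stop)

5/3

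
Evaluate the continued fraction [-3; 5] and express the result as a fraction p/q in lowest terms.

-14/5

Collapse the nested fraction from the inside out:
Start with 5.
-3 + 1/(5/1) = -3 + 1/5 = -14/5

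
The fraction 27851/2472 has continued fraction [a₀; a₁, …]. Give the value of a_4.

⌊27851/2472⌋ = 11, remainder 659
⌊2472/659⌋ = 3, remainder 495
⌊659/495⌋ = 1, remainder 164
⌊495/164⌋ = 3, remainder 3
⌊164/3⌋ = 54, remainder 2

54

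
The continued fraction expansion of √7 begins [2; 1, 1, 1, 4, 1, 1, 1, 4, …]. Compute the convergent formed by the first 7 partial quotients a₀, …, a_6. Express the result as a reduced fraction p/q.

82/31

Start with 1.
1 + 1/(1/1) = 1 + 1/1 = 2/1
4 + 1/(2/1) = 4 + 1/2 = 9/2
1 + 1/(9/2) = 1 + 2/9 = 11/9
1 + 1/(11/9) = 1 + 9/11 = 20/11
1 + 1/(20/11) = 1 + 11/20 = 31/20
2 + 1/(31/20) = 2 + 20/31 = 82/31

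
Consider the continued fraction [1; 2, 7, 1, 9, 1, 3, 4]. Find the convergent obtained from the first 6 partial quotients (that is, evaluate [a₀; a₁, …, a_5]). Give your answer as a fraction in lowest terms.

272/185

a_0 = 1: 1/1
a_1 = 2: 3/2
a_2 = 7: 22/15
a_3 = 1: 25/17
a_4 = 9: 247/168
a_5 = 1: 272/185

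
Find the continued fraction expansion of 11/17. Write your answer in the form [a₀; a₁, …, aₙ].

[0; 1, 1, 1, 5]

11 ÷ 17 → quotient 0, remainder 11
17 ÷ 11 → quotient 1, remainder 6
11 ÷ 6 → quotient 1, remainder 5
6 ÷ 5 → quotient 1, remainder 1
5 ÷ 1 → quotient 5, remainder 0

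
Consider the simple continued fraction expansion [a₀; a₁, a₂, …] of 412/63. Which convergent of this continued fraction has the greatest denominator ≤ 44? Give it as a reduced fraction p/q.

a_0 = 6: 6/1  (≤ bound)
a_1 = 1: 7/1  (≤ bound)
a_2 = 1: 13/2  (≤ bound)
a_3 = 5: 72/11  (≤ bound)
a_4 = 1: 85/13  (≤ bound)
a_5 = 4: 412/63  (> 44, stop)

85/13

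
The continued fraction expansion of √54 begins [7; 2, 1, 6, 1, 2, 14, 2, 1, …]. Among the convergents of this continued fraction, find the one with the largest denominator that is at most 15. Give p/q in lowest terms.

22/3

List convergents until the denominator exceeds the bound:
a_0 = 7: 7/1  (≤ bound)
a_1 = 2: 15/2  (≤ bound)
a_2 = 1: 22/3  (≤ bound)
a_3 = 6: 147/20  (> 15, stop)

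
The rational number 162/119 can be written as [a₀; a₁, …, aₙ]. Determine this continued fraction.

Run the Euclidean algorithm, recording each quotient:
⌊162/119⌋ = 1, remainder 43
⌊119/43⌋ = 2, remainder 33
⌊43/33⌋ = 1, remainder 10
⌊33/10⌋ = 3, remainder 3
⌊10/3⌋ = 3, remainder 1
⌊3/1⌋ = 3, remainder 0

[1; 2, 1, 3, 3, 3]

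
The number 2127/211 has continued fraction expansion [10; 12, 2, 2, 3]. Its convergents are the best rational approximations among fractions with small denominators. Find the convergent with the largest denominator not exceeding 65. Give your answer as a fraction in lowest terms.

List convergents until the denominator exceeds the bound:
a_0 = 10: 10/1  (≤ bound)
a_1 = 12: 121/12  (≤ bound)
a_2 = 2: 252/25  (≤ bound)
a_3 = 2: 625/62  (≤ bound)
a_4 = 3: 2127/211  (> 65, stop)

625/62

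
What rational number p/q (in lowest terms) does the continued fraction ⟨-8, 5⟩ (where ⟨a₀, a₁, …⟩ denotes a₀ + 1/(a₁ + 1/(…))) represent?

Start with 5.
-8 + 1/(5/1) = -8 + 1/5 = -39/5

-39/5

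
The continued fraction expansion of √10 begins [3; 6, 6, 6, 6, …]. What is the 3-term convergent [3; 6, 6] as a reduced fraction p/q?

Starting at the tail and folding back:
Start with 6.
6 + 1/(6/1) = 6 + 1/6 = 37/6
3 + 1/(37/6) = 3 + 6/37 = 117/37

117/37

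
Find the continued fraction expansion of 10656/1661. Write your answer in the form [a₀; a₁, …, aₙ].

[6; 2, 2, 2, 5, 8, 3]

10656 = 6·1661 + 690, so a_0 = 6
1661 = 2·690 + 281, so a_1 = 2
690 = 2·281 + 128, so a_2 = 2
281 = 2·128 + 25, so a_3 = 2
128 = 5·25 + 3, so a_4 = 5
25 = 8·3 + 1, so a_5 = 8
3 = 3·1 + 0, so a_6 = 3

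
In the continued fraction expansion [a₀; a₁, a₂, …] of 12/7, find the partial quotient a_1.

1

12 = 1·7 + 5, so a_0 = 1
7 = 1·5 + 2, so a_1 = 1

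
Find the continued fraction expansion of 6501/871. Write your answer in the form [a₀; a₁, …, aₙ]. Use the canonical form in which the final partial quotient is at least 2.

⌊6501/871⌋ = 7, remainder 404
⌊871/404⌋ = 2, remainder 63
⌊404/63⌋ = 6, remainder 26
⌊63/26⌋ = 2, remainder 11
⌊26/11⌋ = 2, remainder 4
⌊11/4⌋ = 2, remainder 3
⌊4/3⌋ = 1, remainder 1
⌊3/1⌋ = 3, remainder 0

[7; 2, 6, 2, 2, 2, 1, 3]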